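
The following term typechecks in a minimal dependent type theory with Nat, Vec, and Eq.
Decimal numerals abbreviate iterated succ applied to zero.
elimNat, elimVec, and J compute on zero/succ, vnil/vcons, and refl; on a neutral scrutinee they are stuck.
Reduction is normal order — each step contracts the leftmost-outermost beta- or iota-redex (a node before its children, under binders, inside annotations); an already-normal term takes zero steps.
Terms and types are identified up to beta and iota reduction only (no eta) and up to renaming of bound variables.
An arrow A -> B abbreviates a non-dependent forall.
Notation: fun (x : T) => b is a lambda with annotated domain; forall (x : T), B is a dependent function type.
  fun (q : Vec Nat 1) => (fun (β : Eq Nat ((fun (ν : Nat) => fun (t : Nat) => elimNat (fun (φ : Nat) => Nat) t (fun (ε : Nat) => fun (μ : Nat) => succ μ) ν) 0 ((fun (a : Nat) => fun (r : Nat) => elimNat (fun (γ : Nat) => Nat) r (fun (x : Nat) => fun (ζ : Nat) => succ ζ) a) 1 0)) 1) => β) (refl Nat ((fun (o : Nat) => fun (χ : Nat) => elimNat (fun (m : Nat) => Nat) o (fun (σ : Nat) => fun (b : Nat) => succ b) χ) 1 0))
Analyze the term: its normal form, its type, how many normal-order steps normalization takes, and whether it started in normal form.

resulting normal form:
  fun (q : Vec Nat 1) => refl Nat 1
type:
  Vec Nat 1 -> Eq Nat 1 1
steps to reach normal form (normal order): 4
term was already normal: no
first contracted redex: a beta-redex


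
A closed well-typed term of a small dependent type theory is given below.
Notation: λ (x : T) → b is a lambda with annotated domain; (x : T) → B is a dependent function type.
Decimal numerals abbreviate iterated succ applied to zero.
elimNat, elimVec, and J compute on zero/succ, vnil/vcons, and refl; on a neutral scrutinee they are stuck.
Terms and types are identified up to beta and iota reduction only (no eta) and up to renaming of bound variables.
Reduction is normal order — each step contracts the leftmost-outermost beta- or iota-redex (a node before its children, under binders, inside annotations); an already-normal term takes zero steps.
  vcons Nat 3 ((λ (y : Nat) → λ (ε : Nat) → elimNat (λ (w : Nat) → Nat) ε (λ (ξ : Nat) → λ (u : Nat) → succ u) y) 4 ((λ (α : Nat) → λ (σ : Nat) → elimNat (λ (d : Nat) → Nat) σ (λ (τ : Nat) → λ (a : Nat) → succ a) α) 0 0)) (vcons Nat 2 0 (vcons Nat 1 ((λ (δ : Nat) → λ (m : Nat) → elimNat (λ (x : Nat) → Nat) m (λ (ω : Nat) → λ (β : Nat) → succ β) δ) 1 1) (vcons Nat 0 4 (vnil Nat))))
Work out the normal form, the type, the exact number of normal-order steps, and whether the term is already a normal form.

normal form:
  vcons Nat 3 4 (vcons Nat 2 0 (vcons Nat 1 2 (vcons Nat 0 4 (vnil Nat))))
type:
  Vec Nat 4
steps to reach normal form (normal order): 24
started in normal form: no
first contracted redex: a beta-redex


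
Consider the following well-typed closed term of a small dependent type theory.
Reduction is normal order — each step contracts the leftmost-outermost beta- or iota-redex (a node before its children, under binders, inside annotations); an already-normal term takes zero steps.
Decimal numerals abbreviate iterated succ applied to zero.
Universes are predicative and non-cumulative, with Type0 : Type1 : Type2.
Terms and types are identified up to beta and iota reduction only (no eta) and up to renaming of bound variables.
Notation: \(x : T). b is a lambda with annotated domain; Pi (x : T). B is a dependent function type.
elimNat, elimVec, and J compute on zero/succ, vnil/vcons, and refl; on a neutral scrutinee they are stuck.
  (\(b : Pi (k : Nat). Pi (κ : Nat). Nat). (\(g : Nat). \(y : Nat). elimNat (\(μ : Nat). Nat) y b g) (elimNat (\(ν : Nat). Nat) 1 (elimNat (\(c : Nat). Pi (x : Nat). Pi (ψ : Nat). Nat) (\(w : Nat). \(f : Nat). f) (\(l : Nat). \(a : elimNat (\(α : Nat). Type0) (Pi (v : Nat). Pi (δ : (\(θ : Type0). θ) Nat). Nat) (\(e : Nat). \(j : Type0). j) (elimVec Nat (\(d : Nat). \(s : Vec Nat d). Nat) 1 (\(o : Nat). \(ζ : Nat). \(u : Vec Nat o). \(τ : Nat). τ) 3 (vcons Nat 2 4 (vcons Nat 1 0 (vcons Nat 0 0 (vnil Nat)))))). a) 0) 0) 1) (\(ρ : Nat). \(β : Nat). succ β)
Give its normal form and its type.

normal form:
  2
type:
  Nat


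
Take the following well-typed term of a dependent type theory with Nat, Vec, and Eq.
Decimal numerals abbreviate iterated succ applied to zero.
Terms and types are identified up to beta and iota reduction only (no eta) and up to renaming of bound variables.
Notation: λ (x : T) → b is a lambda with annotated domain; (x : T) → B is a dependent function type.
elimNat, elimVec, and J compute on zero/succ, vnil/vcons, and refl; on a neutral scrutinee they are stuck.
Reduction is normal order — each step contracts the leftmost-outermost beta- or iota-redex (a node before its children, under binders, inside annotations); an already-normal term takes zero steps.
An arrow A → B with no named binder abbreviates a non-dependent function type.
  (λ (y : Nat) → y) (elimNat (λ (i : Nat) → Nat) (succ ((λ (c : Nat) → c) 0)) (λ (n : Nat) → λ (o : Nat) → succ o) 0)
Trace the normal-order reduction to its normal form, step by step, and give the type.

normal-order reduction:
  (λ (y : Nat) → y) (elimNat (λ (i : Nat) → Nat) (succ ((λ (c : Nat) → c) 0)) (λ (n : Nat) → λ (o : Nat) → succ o) 0)
  ~> elimNat (λ (y : Nat) → Nat) (succ ((λ (i : Nat) → i) 0)) (λ (c : Nat) → λ (n : Nat) → succ n) 0
  ~> succ ((λ (y : Nat) → y) 0)
  ~> 1
inferred type:
  Nat


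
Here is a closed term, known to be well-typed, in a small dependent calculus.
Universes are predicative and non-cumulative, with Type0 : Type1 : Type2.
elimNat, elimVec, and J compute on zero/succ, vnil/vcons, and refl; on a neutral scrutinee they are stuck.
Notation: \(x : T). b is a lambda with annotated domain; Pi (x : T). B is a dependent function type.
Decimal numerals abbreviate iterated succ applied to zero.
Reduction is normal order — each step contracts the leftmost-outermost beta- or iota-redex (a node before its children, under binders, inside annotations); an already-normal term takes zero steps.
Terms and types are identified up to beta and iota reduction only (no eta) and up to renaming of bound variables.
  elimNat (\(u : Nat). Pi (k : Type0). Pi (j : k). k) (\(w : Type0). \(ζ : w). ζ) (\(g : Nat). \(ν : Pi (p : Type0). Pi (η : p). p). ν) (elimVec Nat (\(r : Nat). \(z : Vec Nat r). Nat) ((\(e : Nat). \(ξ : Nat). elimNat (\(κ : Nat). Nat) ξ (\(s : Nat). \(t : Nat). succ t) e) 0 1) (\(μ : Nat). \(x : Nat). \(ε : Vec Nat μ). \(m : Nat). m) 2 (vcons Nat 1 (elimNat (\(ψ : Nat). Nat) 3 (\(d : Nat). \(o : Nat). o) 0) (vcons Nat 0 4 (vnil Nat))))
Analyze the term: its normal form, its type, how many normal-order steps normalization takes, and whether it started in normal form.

normal form:
  \(u : Type0). \(k : u). k
the term's type:
  Pi (u : Type0). Pi (k : u). u
steps to reach normal form (normal order): 18
already normal: no
first redex: an elimVec iota-redex


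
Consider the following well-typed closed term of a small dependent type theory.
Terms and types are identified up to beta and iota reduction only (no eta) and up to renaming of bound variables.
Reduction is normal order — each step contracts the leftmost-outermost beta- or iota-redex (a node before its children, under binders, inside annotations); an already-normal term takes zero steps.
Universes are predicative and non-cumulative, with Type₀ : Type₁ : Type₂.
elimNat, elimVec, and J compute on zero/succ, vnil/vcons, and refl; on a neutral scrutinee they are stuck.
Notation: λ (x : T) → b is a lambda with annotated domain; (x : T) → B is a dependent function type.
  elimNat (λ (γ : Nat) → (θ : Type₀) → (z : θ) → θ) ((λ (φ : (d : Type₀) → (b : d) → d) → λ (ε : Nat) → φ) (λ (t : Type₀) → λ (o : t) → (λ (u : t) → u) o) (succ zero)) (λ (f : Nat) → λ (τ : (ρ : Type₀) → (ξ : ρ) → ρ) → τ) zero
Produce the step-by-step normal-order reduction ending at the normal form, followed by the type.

normal-order reduction:
  elimNat (λ (γ : Nat) → (θ : Type₀) → (z : θ) → θ) ((λ (φ : (d : Type₀) → (b : d) → d) → λ (ε : Nat) → φ) (λ (t : Type₀) → λ (o : t) → (λ (u : t) → u) o) (succ zero)) (λ (f : Nat) → λ (τ : (ρ : Type₀) → (ξ : ρ) → ρ) → τ) zero
  ~> (λ (γ : (θ : Type₀) → (z : θ) → θ) → λ (φ : Nat) → γ) (λ (d : Type₀) → λ (b : d) → (λ (ε : d) → ε) b) (succ zero)
  ~> (λ (γ : Nat) → λ (θ : Type₀) → λ (z : θ) → (λ (φ : θ) → φ) z) (succ zero)
  ~> λ (γ : Type₀) → λ (θ : γ) → (λ (z : γ) → z) θ
  ~> λ (γ : Type₀) → λ (θ : γ) → θ
the term's type:
  (γ : Type₀) → (θ : γ) → γ


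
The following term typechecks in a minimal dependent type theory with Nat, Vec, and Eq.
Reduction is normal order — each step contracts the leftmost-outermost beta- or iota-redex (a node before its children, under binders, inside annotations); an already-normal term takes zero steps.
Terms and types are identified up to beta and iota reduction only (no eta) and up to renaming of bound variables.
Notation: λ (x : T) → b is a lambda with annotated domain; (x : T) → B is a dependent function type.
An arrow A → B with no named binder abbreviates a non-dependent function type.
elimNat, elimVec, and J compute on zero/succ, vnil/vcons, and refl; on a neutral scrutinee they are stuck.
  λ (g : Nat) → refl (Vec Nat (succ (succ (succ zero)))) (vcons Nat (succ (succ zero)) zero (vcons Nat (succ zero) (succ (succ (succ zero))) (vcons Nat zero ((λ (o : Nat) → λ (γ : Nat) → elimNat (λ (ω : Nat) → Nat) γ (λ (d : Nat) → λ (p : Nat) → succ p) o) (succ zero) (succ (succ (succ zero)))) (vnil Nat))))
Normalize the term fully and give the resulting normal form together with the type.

normal form:
  λ (g : Nat) → refl (Vec Nat (succ (succ (succ zero)))) (vcons Nat (succ (succ zero)) zero (vcons Nat (succ zero) (succ (succ (succ zero))) (vcons Nat zero (succ (succ (succ (succ zero)))) (vnil Nat))))
the term's type:
  Nat → Eq (Vec Nat (succ (succ (succ zero)))) (vcons Nat (succ (succ zero)) zero (vcons Nat (succ zero) (succ (succ (succ zero))) (vcons Nat zero (succ (succ (succ (succ zero)))) (vnil Nat)))) (vcons Nat (succ (succ zero)) zero (vcons Nat (succ zero) (succ (succ (succ zero))) (vcons Nat zero (succ (succ (succ (succ zero)))) (vnil Nat))))


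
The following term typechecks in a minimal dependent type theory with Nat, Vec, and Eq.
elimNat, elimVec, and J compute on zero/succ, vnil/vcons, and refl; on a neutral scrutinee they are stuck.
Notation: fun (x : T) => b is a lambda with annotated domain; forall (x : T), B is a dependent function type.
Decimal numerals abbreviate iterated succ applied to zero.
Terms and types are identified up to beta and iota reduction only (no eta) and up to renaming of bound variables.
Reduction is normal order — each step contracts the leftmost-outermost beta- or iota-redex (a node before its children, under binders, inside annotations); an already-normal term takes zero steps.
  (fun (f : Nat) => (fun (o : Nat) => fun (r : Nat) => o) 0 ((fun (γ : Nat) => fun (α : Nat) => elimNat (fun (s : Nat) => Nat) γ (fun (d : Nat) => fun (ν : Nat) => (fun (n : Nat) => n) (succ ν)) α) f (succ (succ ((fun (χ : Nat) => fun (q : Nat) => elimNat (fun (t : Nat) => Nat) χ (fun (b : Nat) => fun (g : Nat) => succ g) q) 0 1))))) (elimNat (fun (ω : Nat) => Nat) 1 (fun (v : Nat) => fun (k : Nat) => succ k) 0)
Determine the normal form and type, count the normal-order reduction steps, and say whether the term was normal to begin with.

reduced normal form:
  0
inferred type:
  Nat
reduction steps (normal order): 3
started in normal form: no
first contracted redex: a beta-redex


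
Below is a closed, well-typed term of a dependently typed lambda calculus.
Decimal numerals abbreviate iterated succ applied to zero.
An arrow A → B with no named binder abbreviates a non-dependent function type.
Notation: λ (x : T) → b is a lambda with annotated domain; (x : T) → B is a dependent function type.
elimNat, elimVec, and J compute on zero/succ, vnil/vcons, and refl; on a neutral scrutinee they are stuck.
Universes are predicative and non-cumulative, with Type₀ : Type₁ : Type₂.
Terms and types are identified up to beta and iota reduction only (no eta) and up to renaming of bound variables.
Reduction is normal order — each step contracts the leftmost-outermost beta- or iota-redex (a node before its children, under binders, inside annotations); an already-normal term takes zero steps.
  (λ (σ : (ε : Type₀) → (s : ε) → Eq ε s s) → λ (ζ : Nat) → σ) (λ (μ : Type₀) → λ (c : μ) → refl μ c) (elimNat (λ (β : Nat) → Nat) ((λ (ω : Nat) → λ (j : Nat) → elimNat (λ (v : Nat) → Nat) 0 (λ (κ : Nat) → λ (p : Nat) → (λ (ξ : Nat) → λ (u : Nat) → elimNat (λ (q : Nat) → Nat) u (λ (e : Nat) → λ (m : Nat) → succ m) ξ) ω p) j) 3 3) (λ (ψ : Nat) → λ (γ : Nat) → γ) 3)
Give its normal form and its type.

normal form:
  λ (σ : Type₀) → λ (ε : σ) → refl σ ε
the term's type:
  (σ : Type₀) → (ε : σ) → Eq σ ε ε


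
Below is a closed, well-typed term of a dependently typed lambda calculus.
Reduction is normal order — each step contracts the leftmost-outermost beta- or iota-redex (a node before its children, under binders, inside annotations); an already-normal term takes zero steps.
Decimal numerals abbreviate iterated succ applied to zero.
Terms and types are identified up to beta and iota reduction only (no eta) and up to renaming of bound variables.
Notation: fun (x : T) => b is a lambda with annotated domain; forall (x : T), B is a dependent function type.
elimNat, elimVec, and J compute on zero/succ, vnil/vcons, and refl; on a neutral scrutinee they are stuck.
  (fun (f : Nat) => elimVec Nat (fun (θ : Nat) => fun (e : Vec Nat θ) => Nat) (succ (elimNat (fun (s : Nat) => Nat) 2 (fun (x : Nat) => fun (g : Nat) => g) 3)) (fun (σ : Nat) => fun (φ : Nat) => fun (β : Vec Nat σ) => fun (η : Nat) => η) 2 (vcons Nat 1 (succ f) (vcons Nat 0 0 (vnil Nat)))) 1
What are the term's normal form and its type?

reduced normal form:
  3
type:
  Nat
observation: 22 normal-order steps normalize the term, beginning with a beta-redex.


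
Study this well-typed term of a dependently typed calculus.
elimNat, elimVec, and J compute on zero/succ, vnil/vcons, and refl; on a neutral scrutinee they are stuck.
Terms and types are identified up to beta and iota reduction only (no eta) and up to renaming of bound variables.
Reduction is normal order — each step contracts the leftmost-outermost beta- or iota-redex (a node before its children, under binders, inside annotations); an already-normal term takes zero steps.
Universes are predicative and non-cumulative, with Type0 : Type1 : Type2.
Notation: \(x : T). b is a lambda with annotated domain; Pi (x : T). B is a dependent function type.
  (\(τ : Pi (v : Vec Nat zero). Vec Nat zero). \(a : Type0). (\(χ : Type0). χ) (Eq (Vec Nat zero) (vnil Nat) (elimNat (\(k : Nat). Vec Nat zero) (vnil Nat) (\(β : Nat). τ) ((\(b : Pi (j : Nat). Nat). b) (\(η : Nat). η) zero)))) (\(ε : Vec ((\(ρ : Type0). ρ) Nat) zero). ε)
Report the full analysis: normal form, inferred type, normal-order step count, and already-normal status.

reduced normal form:
  \(τ : Type0). Eq (Vec Nat zero) (vnil Nat) (vnil Nat)
the term's type:
  Pi (τ : Type0). Type0
steps to reach normal form (normal order): 6
term was already normal: no
first redex: a beta-redex


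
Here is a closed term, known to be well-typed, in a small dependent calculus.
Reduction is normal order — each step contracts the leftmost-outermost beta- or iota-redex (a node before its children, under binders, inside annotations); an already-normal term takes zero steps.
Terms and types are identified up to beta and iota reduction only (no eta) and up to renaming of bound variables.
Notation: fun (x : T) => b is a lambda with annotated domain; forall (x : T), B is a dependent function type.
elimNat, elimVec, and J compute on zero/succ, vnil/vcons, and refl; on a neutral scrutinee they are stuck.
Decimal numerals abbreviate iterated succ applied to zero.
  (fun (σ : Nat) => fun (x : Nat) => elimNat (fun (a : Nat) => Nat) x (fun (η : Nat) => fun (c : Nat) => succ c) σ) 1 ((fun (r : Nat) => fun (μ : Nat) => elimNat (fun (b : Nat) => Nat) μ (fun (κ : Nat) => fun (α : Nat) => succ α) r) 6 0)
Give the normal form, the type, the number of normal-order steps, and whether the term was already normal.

normal form:
  7
inferred type:
  Nat
steps to reach normal form (normal order): 27
already normal: no
first redex: a beta-redex


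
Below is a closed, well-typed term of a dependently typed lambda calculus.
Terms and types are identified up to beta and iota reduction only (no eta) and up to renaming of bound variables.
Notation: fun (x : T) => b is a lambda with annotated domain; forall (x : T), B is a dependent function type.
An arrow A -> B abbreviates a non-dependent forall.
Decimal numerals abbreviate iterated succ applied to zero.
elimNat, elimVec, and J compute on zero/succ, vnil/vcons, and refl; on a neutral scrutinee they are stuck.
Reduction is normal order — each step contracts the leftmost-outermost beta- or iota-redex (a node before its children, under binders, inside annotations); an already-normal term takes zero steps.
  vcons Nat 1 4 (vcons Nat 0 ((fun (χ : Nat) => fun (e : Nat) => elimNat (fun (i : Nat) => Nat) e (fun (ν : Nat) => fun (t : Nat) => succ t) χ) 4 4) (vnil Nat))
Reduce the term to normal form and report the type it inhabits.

reduced normal form:
  vcons Nat 1 4 (vcons Nat 0 8 (vnil Nat))
the term's type:
  Vec Nat 2
observation: 15 normal-order steps separate the term from its normal form.


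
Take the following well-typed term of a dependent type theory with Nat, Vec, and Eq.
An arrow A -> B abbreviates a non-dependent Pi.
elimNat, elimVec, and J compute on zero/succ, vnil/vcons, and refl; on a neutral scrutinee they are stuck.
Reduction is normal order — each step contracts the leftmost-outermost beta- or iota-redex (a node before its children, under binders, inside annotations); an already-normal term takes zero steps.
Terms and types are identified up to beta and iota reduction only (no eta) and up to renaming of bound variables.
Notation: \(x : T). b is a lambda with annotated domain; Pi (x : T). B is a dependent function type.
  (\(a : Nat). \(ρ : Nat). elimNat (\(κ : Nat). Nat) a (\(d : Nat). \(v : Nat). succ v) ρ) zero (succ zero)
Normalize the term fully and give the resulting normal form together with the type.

reduced normal form:
  succ zero
inferred type:
  Nat
observation: contracting a beta-redex first, the term normalizes in 6 steps.


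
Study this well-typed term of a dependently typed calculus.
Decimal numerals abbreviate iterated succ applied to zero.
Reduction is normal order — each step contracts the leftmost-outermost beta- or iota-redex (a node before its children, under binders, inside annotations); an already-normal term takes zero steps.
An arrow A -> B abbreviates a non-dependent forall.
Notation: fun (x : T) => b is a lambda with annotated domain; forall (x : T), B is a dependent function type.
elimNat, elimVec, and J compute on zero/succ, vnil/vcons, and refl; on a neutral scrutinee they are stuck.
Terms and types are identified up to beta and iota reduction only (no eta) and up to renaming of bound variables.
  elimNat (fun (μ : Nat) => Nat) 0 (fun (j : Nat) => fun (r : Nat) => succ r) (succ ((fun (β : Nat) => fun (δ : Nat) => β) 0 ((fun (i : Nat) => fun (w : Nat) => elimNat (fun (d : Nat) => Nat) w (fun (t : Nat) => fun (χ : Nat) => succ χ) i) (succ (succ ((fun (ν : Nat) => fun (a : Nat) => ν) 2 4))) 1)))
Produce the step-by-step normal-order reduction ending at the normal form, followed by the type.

reduction (normal order):
  elimNat (fun (μ : Nat) => Nat) 0 (fun (j : Nat) => fun (r : Nat) => succ r) (succ ((fun (β : Nat) => fun (δ : Nat) => β) 0 ((fun (i : Nat) => fun (w : Nat) => elimNat (fun (d : Nat) => Nat) w (fun (t : Nat) => fun (χ : Nat) => succ χ) i) (succ (succ ((fun (ν : Nat) => fun (a : Nat) => ν) 2 4))) 1)))
  ~> (fun (μ : Nat) => fun (j : Nat) => succ j) ((fun (r : Nat) => fun (β : Nat) => r) 0 ((fun (δ : Nat) => fun (i : Nat) => elimNat (fun (w : Nat) => Nat) i (fun (d : Nat) => fun (t : Nat) => succ t) δ) (succ (succ ((fun (χ : Nat) => fun (ν : Nat) => χ) 2 4))) 1)) (elimNat (fun (a : Nat) => Nat) 0 (fun (h : Nat) => fun (g : Nat) => succ g) ((fun (y : Nat) => fun (α : Nat) => y) 0 ((fun (ζ : Nat) => fun (c : Nat) => elimNat (fun (l : Nat) => Nat) c (fun (p : Nat) => fun (s : Nat) => succ s) ζ) (succ (succ ((fun (u : Nat) => fun (κ : Nat) => u) 2 4))) 1)))
  ~> (fun (μ : Nat) => succ μ) (elimNat (fun (j : Nat) => Nat) 0 (fun (r : Nat) => fun (β : Nat) => succ β) ((fun (δ : Nat) => fun (i : Nat) => δ) 0 ((fun (w : Nat) => fun (d : Nat) => elimNat (fun (t : Nat) => Nat) d (fun (χ : Nat) => fun (ν : Nat) => succ ν) w) (succ (succ ((fun (a : Nat) => fun (h : Nat) => a) 2 4))) 1)))
  ~> succ (elimNat (fun (μ : Nat) => Nat) 0 (fun (j : Nat) => fun (r : Nat) => succ r) ((fun (β : Nat) => fun (δ : Nat) => β) 0 ((fun (i : Nat) => fun (w : Nat) => elimNat (fun (d : Nat) => Nat) w (fun (t : Nat) => fun (χ : Nat) => succ χ) i) (succ (succ ((fun (ν : Nat) => fun (a : Nat) => ν) 2 4))) 1)))
  ~> succ (elimNat (fun (μ : Nat) => Nat) 0 (fun (j : Nat) => fun (r : Nat) => succ r) ((fun (β : Nat) => 0) ((fun (δ : Nat) => fun (i : Nat) => elimNat (fun (w : Nat) => Nat) i (fun (d : Nat) => fun (t : Nat) => succ t) δ) (succ (succ ((fun (χ : Nat) => fun (ν : Nat) => χ) 2 4))) 1)))
  ~> succ (elimNat (fun (μ : Nat) => Nat) 0 (fun (j : Nat) => fun (r : Nat) => succ r) 0)
  ~> 1
the term's type:
  Nat


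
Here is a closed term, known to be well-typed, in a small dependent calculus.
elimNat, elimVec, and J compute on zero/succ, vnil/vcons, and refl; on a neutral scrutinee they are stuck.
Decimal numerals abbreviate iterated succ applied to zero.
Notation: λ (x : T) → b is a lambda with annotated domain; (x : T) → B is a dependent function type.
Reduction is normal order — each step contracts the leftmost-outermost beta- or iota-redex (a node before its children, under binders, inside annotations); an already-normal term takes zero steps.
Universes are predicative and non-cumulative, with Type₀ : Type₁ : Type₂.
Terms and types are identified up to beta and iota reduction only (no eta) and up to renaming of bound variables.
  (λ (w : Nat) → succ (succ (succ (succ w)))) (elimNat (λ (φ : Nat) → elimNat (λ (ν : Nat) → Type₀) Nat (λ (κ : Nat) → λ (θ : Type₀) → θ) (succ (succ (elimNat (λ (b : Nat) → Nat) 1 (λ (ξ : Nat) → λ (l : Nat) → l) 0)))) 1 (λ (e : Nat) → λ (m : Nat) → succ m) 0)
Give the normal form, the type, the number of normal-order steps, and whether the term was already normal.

reduced normal form:
  5
inferred type:
  Nat
reduction steps (normal order): 2
term was already normal: no
first contracted redex: a beta-redex


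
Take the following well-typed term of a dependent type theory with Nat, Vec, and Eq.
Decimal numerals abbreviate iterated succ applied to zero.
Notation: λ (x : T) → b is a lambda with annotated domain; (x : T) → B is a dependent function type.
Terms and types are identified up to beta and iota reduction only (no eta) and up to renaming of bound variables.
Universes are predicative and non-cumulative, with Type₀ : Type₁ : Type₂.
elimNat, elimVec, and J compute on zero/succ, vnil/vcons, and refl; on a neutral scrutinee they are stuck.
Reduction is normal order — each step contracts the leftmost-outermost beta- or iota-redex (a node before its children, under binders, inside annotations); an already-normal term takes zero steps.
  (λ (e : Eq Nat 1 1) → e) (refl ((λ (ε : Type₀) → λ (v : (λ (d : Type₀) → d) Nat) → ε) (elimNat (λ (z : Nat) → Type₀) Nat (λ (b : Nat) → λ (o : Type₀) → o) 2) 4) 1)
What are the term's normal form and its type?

normal form:
  refl Nat 1
type:
  Eq Nat 1 1
observation: contracting a beta-redex first, the term normalizes in 10 steps.


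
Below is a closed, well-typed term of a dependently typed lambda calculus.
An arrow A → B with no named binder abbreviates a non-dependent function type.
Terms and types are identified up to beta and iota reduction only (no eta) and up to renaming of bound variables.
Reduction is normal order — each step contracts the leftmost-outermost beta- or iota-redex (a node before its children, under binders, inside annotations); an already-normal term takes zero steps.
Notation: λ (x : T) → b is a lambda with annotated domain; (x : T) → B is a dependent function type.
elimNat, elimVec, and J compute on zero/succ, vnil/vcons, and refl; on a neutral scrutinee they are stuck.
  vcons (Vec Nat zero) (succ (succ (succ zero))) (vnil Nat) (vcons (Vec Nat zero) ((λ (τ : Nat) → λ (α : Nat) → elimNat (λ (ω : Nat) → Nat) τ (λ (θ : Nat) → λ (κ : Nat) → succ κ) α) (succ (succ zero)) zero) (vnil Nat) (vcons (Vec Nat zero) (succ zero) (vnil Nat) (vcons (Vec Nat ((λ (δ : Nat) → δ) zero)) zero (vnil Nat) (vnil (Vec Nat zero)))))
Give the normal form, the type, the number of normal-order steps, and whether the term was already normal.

reduced normal form:
  vcons (Vec Nat zero) (succ (succ (succ zero))) (vnil Nat) (vcons (Vec Nat zero) (succ (succ zero)) (vnil Nat) (vcons (Vec Nat zero) (succ zero) (vnil Nat) (vcons (Vec Nat zero) zero (vnil Nat) (vnil (Vec Nat zero)))))
type:
  Vec (Vec Nat zero) (succ (succ (succ (succ zero))))
steps to reach normal form (normal order): 4
already normal: no
first redex: a beta-redex


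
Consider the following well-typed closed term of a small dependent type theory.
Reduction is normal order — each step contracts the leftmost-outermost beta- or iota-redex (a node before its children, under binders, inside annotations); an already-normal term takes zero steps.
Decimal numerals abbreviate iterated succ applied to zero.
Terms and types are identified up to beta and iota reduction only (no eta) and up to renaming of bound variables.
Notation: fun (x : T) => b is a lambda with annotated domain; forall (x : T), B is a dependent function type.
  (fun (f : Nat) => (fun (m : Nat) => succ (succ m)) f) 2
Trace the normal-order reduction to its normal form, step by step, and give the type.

normal-order reduction:
  (fun (f : Nat) => (fun (m : Nat) => succ (succ m)) f) 2
  ~> (fun (f : Nat) => succ (succ f)) 2
  ~> 4
inferred type:
  Nat


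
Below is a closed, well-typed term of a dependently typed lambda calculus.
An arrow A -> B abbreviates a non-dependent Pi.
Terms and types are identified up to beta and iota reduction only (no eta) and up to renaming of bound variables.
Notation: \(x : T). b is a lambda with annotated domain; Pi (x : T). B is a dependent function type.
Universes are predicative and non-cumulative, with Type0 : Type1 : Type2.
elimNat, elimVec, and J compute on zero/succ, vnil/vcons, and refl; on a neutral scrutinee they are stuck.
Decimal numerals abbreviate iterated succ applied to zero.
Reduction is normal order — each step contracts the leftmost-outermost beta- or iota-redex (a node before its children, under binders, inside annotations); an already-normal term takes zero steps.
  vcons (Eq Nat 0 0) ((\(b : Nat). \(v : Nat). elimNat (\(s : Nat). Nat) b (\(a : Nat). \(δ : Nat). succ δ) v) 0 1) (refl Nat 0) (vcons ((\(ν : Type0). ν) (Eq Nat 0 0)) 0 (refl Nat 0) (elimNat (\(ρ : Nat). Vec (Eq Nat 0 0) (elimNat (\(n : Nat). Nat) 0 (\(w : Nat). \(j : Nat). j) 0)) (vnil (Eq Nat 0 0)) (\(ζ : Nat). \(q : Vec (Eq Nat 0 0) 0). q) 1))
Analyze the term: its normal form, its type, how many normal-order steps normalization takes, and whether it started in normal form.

resulting normal form:
  vcons (Eq Nat 0 0) 1 (refl Nat 0) (vcons (Eq Nat 0 0) 0 (refl Nat 0) (vnil (Eq Nat 0 0)))
inferred type:
  Vec (Eq Nat 0 0) 2
reduction steps (normal order): 11
term was already normal: no
first redex: a beta-redex


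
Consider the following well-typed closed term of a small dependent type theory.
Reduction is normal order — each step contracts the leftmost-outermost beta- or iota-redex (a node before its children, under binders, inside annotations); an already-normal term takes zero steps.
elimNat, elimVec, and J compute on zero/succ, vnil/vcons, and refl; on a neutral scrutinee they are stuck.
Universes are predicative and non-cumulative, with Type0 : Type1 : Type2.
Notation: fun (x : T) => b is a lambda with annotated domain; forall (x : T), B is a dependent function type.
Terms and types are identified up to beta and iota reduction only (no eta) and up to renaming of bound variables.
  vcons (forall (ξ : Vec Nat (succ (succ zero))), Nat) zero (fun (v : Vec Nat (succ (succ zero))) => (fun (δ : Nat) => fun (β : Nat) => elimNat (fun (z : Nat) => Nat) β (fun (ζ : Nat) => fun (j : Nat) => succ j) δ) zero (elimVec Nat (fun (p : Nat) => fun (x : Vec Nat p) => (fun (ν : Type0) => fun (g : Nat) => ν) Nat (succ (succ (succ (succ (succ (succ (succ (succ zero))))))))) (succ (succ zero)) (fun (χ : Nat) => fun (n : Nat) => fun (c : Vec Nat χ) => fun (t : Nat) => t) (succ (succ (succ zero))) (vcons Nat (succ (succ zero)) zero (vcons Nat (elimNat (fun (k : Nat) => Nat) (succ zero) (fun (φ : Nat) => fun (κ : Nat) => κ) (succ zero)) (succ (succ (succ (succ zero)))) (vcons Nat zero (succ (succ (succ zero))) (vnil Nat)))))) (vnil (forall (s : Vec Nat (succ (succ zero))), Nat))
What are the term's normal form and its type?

reduced normal form:
  vcons (forall (ξ : Vec Nat (succ (succ zero))), Nat) zero (fun (v : Vec Nat (succ (succ zero))) => succ (succ zero)) (vnil (forall (δ : Vec Nat (succ (succ zero))), Nat))
the term's type:
  Vec (forall (ξ : Vec Nat (succ (succ zero))), Nat) (succ zero)


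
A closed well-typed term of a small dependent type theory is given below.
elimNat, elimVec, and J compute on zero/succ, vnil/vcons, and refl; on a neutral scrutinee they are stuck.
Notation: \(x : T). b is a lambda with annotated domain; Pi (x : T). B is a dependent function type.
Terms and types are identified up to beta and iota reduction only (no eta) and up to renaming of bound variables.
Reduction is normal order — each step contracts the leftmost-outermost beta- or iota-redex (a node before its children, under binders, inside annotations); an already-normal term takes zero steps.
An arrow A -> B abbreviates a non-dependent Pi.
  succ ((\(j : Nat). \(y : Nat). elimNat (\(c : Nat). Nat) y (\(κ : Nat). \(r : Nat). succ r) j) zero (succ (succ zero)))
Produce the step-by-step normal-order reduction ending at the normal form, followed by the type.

reduction (normal order):
  succ ((\(j : Nat). \(y : Nat). elimNat (\(c : Nat). Nat) y (\(κ : Nat). \(r : Nat). succ r) j) zero (succ (succ zero)))
  ~> succ ((\(j : Nat). elimNat (\(y : Nat). Nat) j (\(c : Nat). \(κ : Nat). succ κ) zero) (succ (succ zero)))
  ~> succ (elimNat (\(j : Nat). Nat) (succ (succ zero)) (\(y : Nat). \(c : Nat). succ c) zero)
  ~> succ (succ (succ zero))
the term's type:
  Nat


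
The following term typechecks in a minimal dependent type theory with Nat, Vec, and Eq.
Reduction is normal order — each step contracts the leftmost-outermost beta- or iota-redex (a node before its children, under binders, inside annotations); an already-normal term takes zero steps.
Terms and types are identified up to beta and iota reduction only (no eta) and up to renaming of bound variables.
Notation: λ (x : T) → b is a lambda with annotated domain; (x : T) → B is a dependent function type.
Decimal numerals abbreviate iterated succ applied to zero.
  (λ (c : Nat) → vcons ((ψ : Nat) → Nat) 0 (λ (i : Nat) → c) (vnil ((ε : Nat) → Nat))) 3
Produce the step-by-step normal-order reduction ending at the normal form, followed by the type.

normal-order reduction sequence:
  (λ (c : Nat) → vcons ((ψ : Nat) → Nat) 0 (λ (i : Nat) → c) (vnil ((ε : Nat) → Nat))) 3
  ~> vcons ((c : Nat) → Nat) 0 (λ (ψ : Nat) → 3) (vnil ((i : Nat) → Nat))
inferred type:
  Vec ((c : Nat) → Nat) 1


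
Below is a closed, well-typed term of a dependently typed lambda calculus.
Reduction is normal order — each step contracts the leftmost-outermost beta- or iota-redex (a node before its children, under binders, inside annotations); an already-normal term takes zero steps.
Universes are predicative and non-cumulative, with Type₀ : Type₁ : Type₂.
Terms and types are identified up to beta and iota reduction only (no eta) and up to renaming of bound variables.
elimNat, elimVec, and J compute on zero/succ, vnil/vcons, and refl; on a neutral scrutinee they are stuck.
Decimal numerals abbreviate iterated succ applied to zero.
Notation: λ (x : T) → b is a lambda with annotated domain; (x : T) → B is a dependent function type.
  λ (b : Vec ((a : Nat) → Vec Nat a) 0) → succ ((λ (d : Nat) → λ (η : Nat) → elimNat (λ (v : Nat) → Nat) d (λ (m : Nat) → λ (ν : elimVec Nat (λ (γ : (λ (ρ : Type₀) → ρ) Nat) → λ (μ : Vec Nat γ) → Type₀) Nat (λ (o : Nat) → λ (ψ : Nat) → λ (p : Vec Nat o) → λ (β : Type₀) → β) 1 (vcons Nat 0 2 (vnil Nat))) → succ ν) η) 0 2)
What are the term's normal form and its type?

reduced normal form:
  λ (b : Vec ((a : Nat) → Vec Nat a) 0) → 3
inferred type:
  (b : Vec ((a : Nat) → Vec Nat a) 0) → Nat


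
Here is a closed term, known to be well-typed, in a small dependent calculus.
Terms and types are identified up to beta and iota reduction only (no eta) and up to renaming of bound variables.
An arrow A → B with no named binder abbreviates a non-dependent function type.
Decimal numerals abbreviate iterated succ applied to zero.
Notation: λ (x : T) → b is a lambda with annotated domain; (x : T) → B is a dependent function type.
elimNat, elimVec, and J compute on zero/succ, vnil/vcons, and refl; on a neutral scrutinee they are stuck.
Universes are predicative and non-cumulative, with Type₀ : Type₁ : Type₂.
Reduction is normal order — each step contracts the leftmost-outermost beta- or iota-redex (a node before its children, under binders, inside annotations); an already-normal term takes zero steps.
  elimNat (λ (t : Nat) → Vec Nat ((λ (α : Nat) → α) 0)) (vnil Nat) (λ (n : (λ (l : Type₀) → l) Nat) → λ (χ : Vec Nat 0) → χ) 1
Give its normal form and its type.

normal form:
  vnil Nat
type:
  Vec Nat 0


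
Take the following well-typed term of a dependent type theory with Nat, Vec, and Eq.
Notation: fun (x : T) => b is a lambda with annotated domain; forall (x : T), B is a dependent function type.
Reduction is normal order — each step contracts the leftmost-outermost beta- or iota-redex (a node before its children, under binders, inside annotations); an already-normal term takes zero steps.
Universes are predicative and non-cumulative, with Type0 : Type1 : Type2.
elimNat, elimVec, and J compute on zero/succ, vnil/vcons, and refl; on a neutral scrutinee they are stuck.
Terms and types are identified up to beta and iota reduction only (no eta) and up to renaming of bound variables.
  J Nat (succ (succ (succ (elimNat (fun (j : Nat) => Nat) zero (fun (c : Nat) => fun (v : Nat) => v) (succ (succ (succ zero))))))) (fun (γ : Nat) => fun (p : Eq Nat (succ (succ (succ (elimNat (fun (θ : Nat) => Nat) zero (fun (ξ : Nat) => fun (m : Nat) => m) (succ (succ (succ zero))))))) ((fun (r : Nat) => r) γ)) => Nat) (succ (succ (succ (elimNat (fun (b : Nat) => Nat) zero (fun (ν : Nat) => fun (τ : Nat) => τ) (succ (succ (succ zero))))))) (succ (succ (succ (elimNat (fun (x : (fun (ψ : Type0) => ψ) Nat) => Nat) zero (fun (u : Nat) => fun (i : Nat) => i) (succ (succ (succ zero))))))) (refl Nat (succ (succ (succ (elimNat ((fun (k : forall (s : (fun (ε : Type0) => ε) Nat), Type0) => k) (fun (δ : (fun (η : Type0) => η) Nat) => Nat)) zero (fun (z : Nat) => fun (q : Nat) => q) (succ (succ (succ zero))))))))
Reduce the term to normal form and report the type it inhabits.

reduced normal form:
  succ (succ (succ zero))
type:
  Nat
observation: reduction starts at a J iota-redex, and 11 normal-order steps reach the normal form.


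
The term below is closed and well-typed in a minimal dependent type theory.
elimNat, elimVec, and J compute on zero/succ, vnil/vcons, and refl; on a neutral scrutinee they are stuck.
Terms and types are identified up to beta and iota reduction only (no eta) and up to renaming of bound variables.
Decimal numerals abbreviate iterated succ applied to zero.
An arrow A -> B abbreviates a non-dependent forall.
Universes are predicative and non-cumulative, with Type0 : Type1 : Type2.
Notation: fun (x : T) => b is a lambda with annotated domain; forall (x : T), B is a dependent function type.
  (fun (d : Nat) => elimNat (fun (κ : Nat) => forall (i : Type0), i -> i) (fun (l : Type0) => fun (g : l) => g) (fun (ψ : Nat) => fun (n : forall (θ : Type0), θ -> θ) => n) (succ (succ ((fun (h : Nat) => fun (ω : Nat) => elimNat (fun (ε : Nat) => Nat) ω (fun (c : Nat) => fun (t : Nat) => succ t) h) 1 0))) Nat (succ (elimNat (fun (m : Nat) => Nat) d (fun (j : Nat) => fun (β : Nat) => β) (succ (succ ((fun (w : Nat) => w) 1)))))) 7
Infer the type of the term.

the term's type:
  Nat


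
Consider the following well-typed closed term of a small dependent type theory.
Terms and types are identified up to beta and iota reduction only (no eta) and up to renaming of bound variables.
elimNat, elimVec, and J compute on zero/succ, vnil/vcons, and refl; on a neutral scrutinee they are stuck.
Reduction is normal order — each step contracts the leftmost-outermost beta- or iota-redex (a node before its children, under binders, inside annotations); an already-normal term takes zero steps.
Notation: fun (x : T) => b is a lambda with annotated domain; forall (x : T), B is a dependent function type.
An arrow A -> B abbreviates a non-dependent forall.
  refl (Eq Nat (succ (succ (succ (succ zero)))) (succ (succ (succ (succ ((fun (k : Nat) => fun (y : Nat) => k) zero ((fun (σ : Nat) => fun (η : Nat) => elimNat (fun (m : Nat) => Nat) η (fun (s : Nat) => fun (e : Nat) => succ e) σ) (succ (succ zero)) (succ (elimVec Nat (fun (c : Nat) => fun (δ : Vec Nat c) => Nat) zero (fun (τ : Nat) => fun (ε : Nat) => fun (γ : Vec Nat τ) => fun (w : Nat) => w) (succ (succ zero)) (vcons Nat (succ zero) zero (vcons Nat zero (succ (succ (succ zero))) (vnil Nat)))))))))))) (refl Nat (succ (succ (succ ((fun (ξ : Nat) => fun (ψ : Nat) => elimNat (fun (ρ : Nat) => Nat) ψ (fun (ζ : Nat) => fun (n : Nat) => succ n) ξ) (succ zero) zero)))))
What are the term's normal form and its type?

resulting normal form:
  refl (Eq Nat (succ (succ (succ (succ zero)))) (succ (succ (succ (succ zero))))) (refl Nat (succ (succ (succ (succ zero)))))
inferred type:
  Eq (Eq Nat (succ (succ (succ (succ zero)))) (succ (succ (succ (succ zero))))) (refl Nat (succ (succ (succ (succ zero))))) (refl Nat (succ (succ (succ (succ zero)))))
observation: 8 normal-order steps separate the term from its normal form.


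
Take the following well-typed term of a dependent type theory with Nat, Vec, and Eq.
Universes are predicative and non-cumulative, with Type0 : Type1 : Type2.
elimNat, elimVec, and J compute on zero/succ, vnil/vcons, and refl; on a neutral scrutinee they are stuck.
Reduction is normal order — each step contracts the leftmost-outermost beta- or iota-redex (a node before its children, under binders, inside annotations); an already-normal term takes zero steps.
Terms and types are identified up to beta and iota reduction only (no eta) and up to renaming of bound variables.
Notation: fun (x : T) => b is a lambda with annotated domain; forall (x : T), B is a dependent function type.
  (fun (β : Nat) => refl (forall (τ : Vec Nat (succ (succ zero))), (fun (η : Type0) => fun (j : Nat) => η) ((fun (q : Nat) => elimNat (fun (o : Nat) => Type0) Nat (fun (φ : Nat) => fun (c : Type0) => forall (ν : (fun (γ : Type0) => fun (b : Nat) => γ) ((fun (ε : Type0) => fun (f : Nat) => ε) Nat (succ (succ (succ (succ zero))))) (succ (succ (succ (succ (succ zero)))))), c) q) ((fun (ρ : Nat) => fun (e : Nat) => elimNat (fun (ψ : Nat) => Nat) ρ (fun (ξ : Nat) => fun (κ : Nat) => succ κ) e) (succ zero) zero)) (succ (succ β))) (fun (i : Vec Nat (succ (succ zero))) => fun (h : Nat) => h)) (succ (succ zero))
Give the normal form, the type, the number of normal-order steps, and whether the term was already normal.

normal form:
  refl (forall (β : Vec Nat (succ (succ zero))), forall (τ : Nat), Nat) (fun (η : Vec Nat (succ (succ zero))) => fun (j : Nat) => j)
type:
  Eq (forall (β : Vec Nat (succ (succ zero))), forall (τ : Nat), Nat) (fun (η : Vec Nat (succ (succ zero))) => fun (j : Nat) => j) (fun (q : Vec Nat (succ (succ zero))) => fun (o : Nat) => o)
normal-order step count: 15
started in normal form: no
first redex: a beta-redex
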